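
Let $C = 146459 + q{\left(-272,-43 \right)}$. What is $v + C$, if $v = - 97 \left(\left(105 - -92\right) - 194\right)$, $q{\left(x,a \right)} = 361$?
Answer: $146529$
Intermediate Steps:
$C = 146820$ ($C = 146459 + 361 = 146820$)
$v = -291$ ($v = - 97 \left(\left(105 + 92\right) - 194\right) = - 97 \left(197 - 194\right) = \left(-97\right) 3 = -291$)
$v + C = -291 + 146820 = 146529$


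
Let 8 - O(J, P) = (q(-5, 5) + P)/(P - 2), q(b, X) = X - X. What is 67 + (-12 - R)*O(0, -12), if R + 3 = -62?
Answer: 3119/7 ≈ 445.57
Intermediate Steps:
R = -65 (R = -3 - 62 = -65)
q(b, X) = 0
O(J, P) = 8 - P/(-2 + P) (O(J, P) = 8 - (0 + P)/(P - 2) = 8 - P/(-2 + P))
67 + (-12 - R)*O(0, -12) = 67 + (-12 - 1*(-65))*((-16 + 7*(-12))/(-2 - 12)) = 67 + (-12 + 65)*((-16 - 84)/(-14)) = 67 + 53*(-1/14*(-100)) = 67 + 53*(50/7) = 67 + 2650/7 = 3119/7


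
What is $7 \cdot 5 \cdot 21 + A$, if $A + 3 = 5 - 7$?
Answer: $730$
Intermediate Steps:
$A = -5$ ($A = -3 + \left(5 - 7\right) = -3 - 2 = -5$)
$7 \cdot 5 \cdot 21 + A = 7 \cdot 5 \cdot 21 - 5 = 35 \cdot 21 - 5 = 735 - 5 = 730$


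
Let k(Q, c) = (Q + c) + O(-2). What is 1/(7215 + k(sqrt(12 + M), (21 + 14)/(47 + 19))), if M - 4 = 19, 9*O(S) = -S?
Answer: 282886362/2041236608821 - 39204*sqrt(35)/2041236608821 ≈ 0.00013847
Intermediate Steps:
O(S) = -S/9 (O(S) = (-S)/9 = -S/9)
M = 23 (M = 4 + 19 = 23)
k(Q, c) = 2/9 + Q + c (k(Q, c) = (Q + c) - 1/9*(-2) = (Q + c) + 2/9 = 2/9 + Q + c)
1/(7215 + k(sqrt(12 + M), (21 + 14)/(47 + 19))) = 1/(7215 + (2/9 + sqrt(12 + 23) + (21 + 14)/(47 + 19))) = 1/(7215 + (2/9 + sqrt(35) + 35/66)) = 1/(7215 + (149/198 + sqrt(35))) = 1/(1428719/198 + sqrt(35))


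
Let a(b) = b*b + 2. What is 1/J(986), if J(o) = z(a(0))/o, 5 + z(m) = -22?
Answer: -986/27 ≈ -36.518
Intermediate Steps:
a(b) = 2 + b**2 (a(b) = b**2 + 2 = 2 + b**2)
z(m) = -27 (z(m) = -5 - 22 = -27)
J(o) = -27/o
1/J(986) = 1/(-27/986) = -986/27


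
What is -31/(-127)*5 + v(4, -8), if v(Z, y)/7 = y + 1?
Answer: -6068/127 ≈ -47.780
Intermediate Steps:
v(Z, y) = 7 + 7*y (v(Z, y) = 7*(y + 1) = 7*(1 + y) = 7 + 7*y)
-31/(-127)*5 + v(4, -8) = -31/(-127)*5 + (7 + 7*(-8)) = -31*(-1/127)*5 + (7 - 56) = (31/127)*5 - 49 = 155/127 - 49 = -6068/127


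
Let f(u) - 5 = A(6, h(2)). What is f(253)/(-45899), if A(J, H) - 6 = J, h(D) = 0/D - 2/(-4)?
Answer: -17/45899 ≈ -0.00037038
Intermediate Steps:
h(D) = ½ (h(D) = 0 - 2*(-¼) = 0 + ½ = ½)
A(J, H) = 6 + J
f(u) = 17 (f(u) = 5 + (6 + 6) = 5 + 12 = 17)
f(253)/(-45899) = 17/(-45899) = 17*(-1/45899) = -17/45899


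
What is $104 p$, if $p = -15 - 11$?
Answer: $-2704$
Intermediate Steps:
$p = -26$ ($p = -15 - 11 = -26$)
$104 p = 104 \left(-26\right) = -2704$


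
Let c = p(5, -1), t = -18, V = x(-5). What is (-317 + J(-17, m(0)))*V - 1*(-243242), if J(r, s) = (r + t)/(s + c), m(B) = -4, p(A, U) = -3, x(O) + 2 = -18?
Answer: 249482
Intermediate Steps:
x(O) = -20 (x(O) = -2 - 18 = -20)
V = -20
c = -3
J(r, s) = (-18 + r)/(-3 + s) (J(r, s) = (r - 18)/(s - 3) = (-18 + r)/(-3 + s))
(-317 + J(-17, m(0)))*V - 1*(-243242) = (-317 + (-18 - 17)/(-3 - 4))*(-20) - 1*(-243242) = (-317 - 35/(-7))*(-20) + 243242 = (-317 - ⅐*(-35))*(-20) + 243242 = (-317 + 5)*(-20) + 243242 = -312*(-20) + 243242 = 6240 + 243242 = 249482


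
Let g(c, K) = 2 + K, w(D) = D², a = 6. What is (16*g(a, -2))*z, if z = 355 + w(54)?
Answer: 0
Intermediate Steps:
z = 3271 (z = 355 + 54² = 355 + 2916 = 3271)
(16*g(a, -2))*z = (16*(2 - 2))*3271 = (16*0)*3271 = 0*3271 = 0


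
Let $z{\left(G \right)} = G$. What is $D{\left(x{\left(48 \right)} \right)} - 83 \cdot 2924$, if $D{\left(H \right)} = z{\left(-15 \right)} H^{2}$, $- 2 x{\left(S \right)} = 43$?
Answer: $- \frac{998503}{4} \approx -2.4963 \cdot 10^{5}$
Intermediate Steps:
$x{\left(S \right)} = - \frac{43}{2}$ ($x{\left(S \right)} = \left(- \frac{1}{2}\right) 43 = - \frac{43}{2}$)
$D{\left(H \right)} = - 15 H^{2}$
$D{\left(x{\left(48 \right)} \right)} - 83 \cdot 2924 = - 15 \left(- \frac{43}{2}\right)^{2} - 83 \cdot 2924 = \left(-15\right) \frac{1849}{4} - 242692 = - \frac{27735}{4} - 242692 = - \frac{998503}{4}$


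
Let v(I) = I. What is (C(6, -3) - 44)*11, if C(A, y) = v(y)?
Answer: -517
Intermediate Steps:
C(A, y) = y
(C(6, -3) - 44)*11 = (-3 - 44)*11 = -47*11 = -517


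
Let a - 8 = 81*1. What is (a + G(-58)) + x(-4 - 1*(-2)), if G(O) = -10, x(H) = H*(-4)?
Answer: 87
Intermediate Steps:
x(H) = -4*H
a = 89 (a = 8 + 81*1 = 8 + 81 = 89)
(a + G(-58)) + x(-4 - 1*(-2)) = (89 - 10) - 4*(-4 - 1*(-2)) = 79 - 4*(-4 + 2) = 79 - 4*(-2) = 79 + 8 = 87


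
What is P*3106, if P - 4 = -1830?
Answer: -5671556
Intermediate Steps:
P = -1826 (P = 4 - 1830 = -1826)
P*3106 = -1826*3106 = -5671556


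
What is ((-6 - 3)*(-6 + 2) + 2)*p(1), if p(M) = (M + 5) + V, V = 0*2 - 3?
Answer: 114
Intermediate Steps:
V = -3 (V = 0 - 3 = -3)
p(M) = 2 + M (p(M) = (M + 5) - 3 = (5 + M) - 3 = 2 + M)
((-6 - 3)*(-6 + 2) + 2)*p(1) = ((-6 - 3)*(-6 + 2) + 2)*(2 + 1) = (-9*(-4) + 2)*3 = (36 + 2)*3 = 38*3 = 114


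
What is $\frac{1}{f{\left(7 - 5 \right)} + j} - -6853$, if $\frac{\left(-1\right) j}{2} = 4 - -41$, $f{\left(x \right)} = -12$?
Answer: $\frac{699005}{102} \approx 6853.0$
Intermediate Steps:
$j = -90$ ($j = - 2 \left(4 - -41\right) = - 2 \left(4 + 41\right) = \left(-2\right) 45 = -90$)
$\frac{1}{f{\left(7 - 5 \right)} + j} - -6853 = \frac{1}{-12 - 90} - -6853 = \frac{1}{-102} + 6853 = - \frac{1}{102} + 6853 = \frac{699005}{102}$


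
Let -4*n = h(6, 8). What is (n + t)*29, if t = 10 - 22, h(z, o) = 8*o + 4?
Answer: -841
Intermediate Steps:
h(z, o) = 4 + 8*o
t = -12
n = -17 (n = -(4 + 8*8)/4 = -(4 + 64)/4 = -1/4*68 = -17)
(n + t)*29 = (-17 - 12)*29 = -29*29 = -841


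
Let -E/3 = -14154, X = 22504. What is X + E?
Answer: 64966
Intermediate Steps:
E = 42462 (E = -3*(-14154) = 42462)
X + E = 22504 + 42462 = 64966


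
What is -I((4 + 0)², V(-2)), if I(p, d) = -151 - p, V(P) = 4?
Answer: 167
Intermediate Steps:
-I((4 + 0)², V(-2)) = -(-151 - (4 + 0)²) = -(-151 - 1*4²) = -(-151 - 1*16) = -(-151 - 16) = -1*(-167) = 167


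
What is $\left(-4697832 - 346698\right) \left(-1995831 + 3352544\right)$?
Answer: $-6843979429890$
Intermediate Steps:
$\left(-4697832 - 346698\right) \left(-1995831 + 3352544\right) = \left(-5044530\right) 1356713 = -6843979429890$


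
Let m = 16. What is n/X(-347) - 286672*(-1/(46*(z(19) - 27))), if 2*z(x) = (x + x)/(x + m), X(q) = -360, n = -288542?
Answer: 47166673/83340 ≈ 565.96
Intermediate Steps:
z(x) = x/(16 + x) (z(x) = ((x + x)/(x + 16))/2 = ((2*x)/(16 + x))/2 = (2*x/(16 + x))/2 = x/(16 + x))
n/X(-347) - 286672*(-1/(46*(z(19) - 27))) = -288542/(-360) - 286672*(-1/(46*(19/(16 + 19) - 27))) = -288542*(-1/360) - 286672*(-1/(46*(19/35 - 27))) = 144271/180 - 286672*(-1/(46*(19*(1/35) - 27))) = 144271/180 - 286672*(-1/(46*(19/35 - 27))) = 144271/180 - 286672/((-926/35*(-46))) = 144271/180 - 286672/42596/35 = 144271/180 - 286672*35/42596 = 144271/180 - 109060/463 = 47166673/83340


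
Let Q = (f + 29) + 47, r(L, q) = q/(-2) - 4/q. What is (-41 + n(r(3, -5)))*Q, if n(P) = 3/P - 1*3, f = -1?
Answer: -35550/11 ≈ -3231.8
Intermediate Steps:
r(L, q) = -4/q - q/2 (r(L, q) = q*(-1/2) - 4/q = -q/2 - 4/q = -4/q - q/2)
Q = 75 (Q = (-1 + 29) + 47 = 28 + 47 = 75)
n(P) = -3 + 3/P (n(P) = 3/P - 3 = -3 + 3/P)
(-41 + n(r(3, -5)))*Q = (-41 + (-3 + 3/(-4/(-5) - 1/2*(-5))))*75 = (-41 + (-3 + 3/(-4*(-1/5) + 5/2)))*75 = (-41 + (-3 + 3/(4/5 + 5/2)))*75 = (-41 + (-3 + 3/(33/10)))*75 = (-41 + (-3 + 3*(10/33)))*75 = (-41 + (-3 + 10/11))*75 = (-41 - 23/11)*75 = -474/11*75 = -35550/11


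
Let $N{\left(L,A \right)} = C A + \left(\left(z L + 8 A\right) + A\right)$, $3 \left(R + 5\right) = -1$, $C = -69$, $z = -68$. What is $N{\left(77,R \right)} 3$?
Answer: $-14748$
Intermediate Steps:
$R = - \frac{16}{3}$ ($R = -5 + \frac{1}{3} \left(-1\right) = -5 - \frac{1}{3} = - \frac{16}{3} \approx -5.3333$)
$N{\left(L,A \right)} = - 68 L - 60 A$ ($N{\left(L,A \right)} = - 69 A + \left(\left(- 68 L + 8 A\right) + A\right) = - 69 A + \left(- 68 L + 9 A\right) = - 68 L - 60 A$)
$N{\left(77,R \right)} 3 = \left(\left(-68\right) 77 - -320\right) 3 = \left(-5236 + 320\right) 3 = \left(-4916\right) 3 = -14748$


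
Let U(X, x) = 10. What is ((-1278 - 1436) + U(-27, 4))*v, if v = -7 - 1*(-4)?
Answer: 8112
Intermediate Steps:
v = -3 (v = -7 + 4 = -3)
((-1278 - 1436) + U(-27, 4))*v = ((-1278 - 1436) + 10)*(-3) = (-2714 + 10)*(-3) = -2704*(-3) = 8112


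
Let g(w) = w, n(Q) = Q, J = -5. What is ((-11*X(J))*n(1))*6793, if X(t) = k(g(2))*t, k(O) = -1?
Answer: -373615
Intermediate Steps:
X(t) = -t
((-11*X(J))*n(1))*6793 = (-(-11)*(-5)*1)*6793 = (-11*5*1)*6793 = -55*1*6793 = -55*6793 = -373615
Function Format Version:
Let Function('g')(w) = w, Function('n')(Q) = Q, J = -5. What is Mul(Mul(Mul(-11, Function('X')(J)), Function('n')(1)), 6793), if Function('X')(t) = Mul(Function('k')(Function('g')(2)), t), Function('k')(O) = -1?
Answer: -373615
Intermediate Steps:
Function('X')(t) = Mul(-1, t)
Mul(Mul(Mul(-11, Function('X')(J)), Function('n')(1)), 6793) = Mul(Mul(Mul(-11, Mul(-1, -5)), 1), 6793) = Mul(Mul(Mul(-11, 5), 1), 6793) = Mul(Mul(-55, 1), 6793) = Mul(-55, 6793) = -373615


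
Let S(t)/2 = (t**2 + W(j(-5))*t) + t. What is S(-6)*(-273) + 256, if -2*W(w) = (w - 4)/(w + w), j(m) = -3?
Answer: -18035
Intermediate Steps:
W(w) = -(-4 + w)/(4*w) (W(w) = -(w - 4)/(2*(w + w)) = -(-4 + w)/(2*(2*w)) = -(-4 + w)*1/(2*w)/2 = -(-4 + w)/(4*w))
S(t) = 2*t**2 + 5*t/6 (S(t) = 2*((t**2 + ((1/4)*(4 - 1*(-3))/(-3))*t) + t) = 2*((t**2 + ((1/4)*(-1/3)*(4 + 3))*t) + t) = 2*((t**2 + ((1/4)*(-1/3)*7)*t) + t) = 2*((t**2 - 7*t/12) + t) = 2*(t**2 + 5*t/12) = 2*t**2 + 5*t/6)
S(-6)*(-273) + 256 = ((1/6)*(-6)*(5 + 12*(-6)))*(-273) + 256 = ((1/6)*(-6)*(5 - 72))*(-273) + 256 = ((1/6)*(-6)*(-67))*(-273) + 256 = 67*(-273) + 256 = -18291 + 256 = -18035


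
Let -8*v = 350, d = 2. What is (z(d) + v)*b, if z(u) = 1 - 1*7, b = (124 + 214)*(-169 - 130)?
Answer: 10055669/2 ≈ 5.0278e+6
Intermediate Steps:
b = -101062 (b = 338*(-299) = -101062)
z(u) = -6 (z(u) = 1 - 7 = -6)
v = -175/4 (v = -⅛*350 = -175/4 ≈ -43.750)
(z(d) + v)*b = (-6 - 175/4)*(-101062) = -199/4*(-101062) = 10055669/2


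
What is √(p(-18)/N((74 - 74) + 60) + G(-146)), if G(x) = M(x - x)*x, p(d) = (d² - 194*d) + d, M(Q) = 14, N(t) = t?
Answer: I*√198070/10 ≈ 44.505*I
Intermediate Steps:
p(d) = d² - 193*d
G(x) = 14*x
√(p(-18)/N((74 - 74) + 60) + G(-146)) = √((-18*(-193 - 18))/((74 - 74) + 60) + 14*(-146)) = √((-18*(-211))/(0 + 60) - 2044) = √(3798/60 - 2044) = √(3798*(1/60) - 2044) = √(633/10 - 2044) = √(-19807/10) = I*√198070/10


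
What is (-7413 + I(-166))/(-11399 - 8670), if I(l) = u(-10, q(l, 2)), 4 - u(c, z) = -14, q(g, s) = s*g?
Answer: 7395/20069 ≈ 0.36848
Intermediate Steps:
q(g, s) = g*s
u(c, z) = 18 (u(c, z) = 4 - 1*(-14) = 4 + 14 = 18)
I(l) = 18
(-7413 + I(-166))/(-11399 - 8670) = (-7413 + 18)/(-11399 - 8670) = -7395/(-20069) = -7395*(-1/20069) = 7395/20069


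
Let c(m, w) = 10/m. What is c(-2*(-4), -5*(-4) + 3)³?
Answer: 125/64 ≈ 1.9531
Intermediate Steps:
c(-2*(-4), -5*(-4) + 3)³ = (10/((-2*(-4))))³ = (10/8)³ = (10*(⅛))³ = (5/4)³ = 125/64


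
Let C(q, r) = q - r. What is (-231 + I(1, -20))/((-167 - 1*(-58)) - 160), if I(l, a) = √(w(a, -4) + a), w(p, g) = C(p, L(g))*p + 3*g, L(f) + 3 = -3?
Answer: 231/269 - 2*√62/269 ≈ 0.80019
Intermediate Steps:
L(f) = -6 (L(f) = -3 - 3 = -6)
w(p, g) = 3*g + p*(6 + p) (w(p, g) = (p - 1*(-6))*p + 3*g = (p + 6)*p + 3*g = (6 + p)*p + 3*g = p*(6 + p) + 3*g = 3*g + p*(6 + p))
I(l, a) = √(-12 + a + a*(6 + a)) (I(l, a) = √((3*(-4) + a*(6 + a)) + a) = √((-12 + a*(6 + a)) + a) = √(-12 + a + a*(6 + a)))
(-231 + I(1, -20))/((-167 - 1*(-58)) - 160) = (-231 + √(-12 - 20 - 20*(6 - 20)))/((-167 - 1*(-58)) - 160) = (-231 + √(-12 - 20 - 20*(-14)))/((-167 + 58) - 160) = (-231 + √(-12 - 20 + 280))/(-109 - 160) = (-231 + √248)/(-269) = (-231 + 2*√62)*(-1/269) = 231/269 - 2*√62/269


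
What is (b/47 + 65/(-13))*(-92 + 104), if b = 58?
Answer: -2124/47 ≈ -45.191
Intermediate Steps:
(b/47 + 65/(-13))*(-92 + 104) = (58/47 + 65/(-13))*(-92 + 104) = (58*(1/47) + 65*(-1/13))*12 = (58/47 - 5)*12 = -177/47*12 = -2124/47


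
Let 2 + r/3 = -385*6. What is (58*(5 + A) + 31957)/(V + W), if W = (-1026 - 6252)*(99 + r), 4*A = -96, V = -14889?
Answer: 10285/16581599 ≈ 0.00062027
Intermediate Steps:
A = -24 (A = (¼)*(-96) = -24)
r = -6936 (r = -6 + 3*(-385*6) = -6 + 3*(-2310) = -6 - 6930 = -6936)
W = 49759686 (W = (-1026 - 6252)*(99 - 6936) = -7278*(-6837) = 49759686)
(58*(5 + A) + 31957)/(V + W) = (58*(5 - 24) + 31957)/(-14889 + 49759686) = (58*(-19) + 31957)/49744797 = (-1102 + 31957)*(1/49744797) = 30855*(1/49744797) = 10285/16581599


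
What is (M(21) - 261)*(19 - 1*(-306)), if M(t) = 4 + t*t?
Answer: 59800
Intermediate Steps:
M(t) = 4 + t²
(M(21) - 261)*(19 - 1*(-306)) = ((4 + 21²) - 261)*(19 - 1*(-306)) = ((4 + 441) - 261)*(19 + 306) = (445 - 261)*325 = 184*325 = 59800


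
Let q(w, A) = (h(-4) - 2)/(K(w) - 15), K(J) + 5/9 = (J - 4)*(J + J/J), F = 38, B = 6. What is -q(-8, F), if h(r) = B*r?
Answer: 117/308 ≈ 0.37987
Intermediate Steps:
K(J) = -5/9 + (1 + J)*(-4 + J) (K(J) = -5/9 + (J - 4)*(J + J/J) = -5/9 + (-4 + J)*(J + 1) = -5/9 + (-4 + J)*(1 + J) = -5/9 + (1 + J)*(-4 + J))
h(r) = 6*r
q(w, A) = -26/(-176/9 + w² - 3*w) (q(w, A) = (6*(-4) - 2)/((-41/9 + w² - 3*w) - 15) = (-24 - 2)/(-176/9 + w² - 3*w) = -26/(-176/9 + w² - 3*w))
-q(-8, F) = -234/(176 - 9*(-8)² + 27*(-8)) = -234/(176 - 9*64 - 216) = -234/(176 - 576 - 216) = -234/(-616) = -234*(-1)/616 = -1*(-117/308) = 117/308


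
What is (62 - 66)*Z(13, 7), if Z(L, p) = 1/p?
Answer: -4/7 ≈ -0.57143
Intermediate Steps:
(62 - 66)*Z(13, 7) = (62 - 66)/7 = -4*1/7 = -4/7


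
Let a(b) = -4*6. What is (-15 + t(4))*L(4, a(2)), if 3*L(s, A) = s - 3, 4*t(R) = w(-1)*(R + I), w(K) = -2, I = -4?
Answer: -5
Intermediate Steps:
t(R) = 2 - R/2 (t(R) = (-2*(R - 4))/4 = (-2*(-4 + R))/4 = (8 - 2*R)/4 = 2 - R/2)
a(b) = -24
L(s, A) = -1 + s/3 (L(s, A) = (s - 3)/3 = (-3 + s)/3 = -1 + s/3)
(-15 + t(4))*L(4, a(2)) = (-15 + (2 - ½*4))*(-1 + (⅓)*4) = (-15 + (2 - 2))*(-1 + 4/3) = (-15 + 0)*(⅓) = -15*⅓ = -5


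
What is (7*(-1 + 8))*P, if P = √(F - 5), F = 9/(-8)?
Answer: 343*I*√2/4 ≈ 121.27*I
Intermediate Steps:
F = -9/8 (F = 9*(-⅛) = -9/8 ≈ -1.1250)
P = 7*I*√2/4 (P = √(-9/8 - 5) = √(-49/8) = 7*I*√2/4 ≈ 2.4749*I)
(7*(-1 + 8))*P = (7*(-1 + 8))*(7*I*√2/4) = (7*7)*(7*I*√2/4) = 49*(7*I*√2/4) = 343*I*√2/4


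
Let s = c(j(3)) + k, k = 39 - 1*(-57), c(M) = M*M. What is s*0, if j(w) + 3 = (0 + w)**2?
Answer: 0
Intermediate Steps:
j(w) = -3 + w**2 (j(w) = -3 + (0 + w)**2 = -3 + w**2)
c(M) = M**2
k = 96 (k = 39 + 57 = 96)
s = 132 (s = (-3 + 3**2)**2 + 96 = (-3 + 9)**2 + 96 = 6**2 + 96 = 36 + 96 = 132)
s*0 = 132*0 = 0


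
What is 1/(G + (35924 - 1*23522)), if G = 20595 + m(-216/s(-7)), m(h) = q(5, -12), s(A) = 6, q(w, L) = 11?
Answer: 1/33008 ≈ 3.0296e-5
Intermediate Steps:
m(h) = 11
G = 20606 (G = 20595 + 11 = 20606)
1/(G + (35924 - 1*23522)) = 1/(20606 + (35924 - 1*23522)) = 1/(20606 + (35924 - 23522)) = 1/(20606 + 12402) = 1/33008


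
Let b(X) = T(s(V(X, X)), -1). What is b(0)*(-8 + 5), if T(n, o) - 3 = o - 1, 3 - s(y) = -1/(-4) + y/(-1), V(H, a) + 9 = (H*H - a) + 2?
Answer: -3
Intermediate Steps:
V(H, a) = -7 + H² - a (V(H, a) = -9 + ((H*H - a) + 2) = -9 + ((H² - a) + 2) = -9 + (2 + H² - a) = -7 + H² - a)
s(y) = 11/4 + y (s(y) = 3 - (-1/(-4) + y/(-1)) = 3 - (-1*(-¼) + y*(-1)) = 3 - (¼ - y) = 3 + (-¼ + y) = 11/4 + y)
T(n, o) = 2 + o (T(n, o) = 3 + (o - 1) = 3 + (-1 + o) = 2 + o)
b(X) = 1 (b(X) = 2 - 1 = 1)
b(0)*(-8 + 5) = 1*(-8 + 5) = 1*(-3) = -3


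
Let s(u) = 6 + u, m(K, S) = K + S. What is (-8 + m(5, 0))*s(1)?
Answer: -21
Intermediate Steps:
(-8 + m(5, 0))*s(1) = (-8 + (5 + 0))*(6 + 1) = (-8 + 5)*7 = -3*7 = -21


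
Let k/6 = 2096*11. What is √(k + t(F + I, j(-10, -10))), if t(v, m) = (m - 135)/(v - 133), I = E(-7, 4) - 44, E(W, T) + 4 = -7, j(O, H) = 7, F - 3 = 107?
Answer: 4*√13150722/39 ≈ 371.94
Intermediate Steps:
F = 110 (F = 3 + 107 = 110)
E(W, T) = -11 (E(W, T) = -4 - 7 = -11)
I = -55 (I = -11 - 44 = -55)
k = 138336 (k = 6*(2096*11) = 6*23056 = 138336)
t(v, m) = (-135 + m)/(-133 + v)
√(k + t(F + I, j(-10, -10))) = √(138336 + (-135 + 7)/(-133 + (110 - 55))) = √(138336 - 128/(-133 + 55)) = √(138336 - 128/(-78)) = √(138336 - 1/78*(-128)) = √(138336 + 64/39) = √(5395168/39) = 4*√13150722/39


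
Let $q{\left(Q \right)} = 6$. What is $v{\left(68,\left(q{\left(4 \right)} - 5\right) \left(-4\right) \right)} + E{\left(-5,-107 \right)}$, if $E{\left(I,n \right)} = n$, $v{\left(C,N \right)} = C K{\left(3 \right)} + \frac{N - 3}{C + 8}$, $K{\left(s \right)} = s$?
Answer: $\frac{7365}{76} \approx 96.908$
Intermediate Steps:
$v{\left(C,N \right)} = 3 C + \frac{-3 + N}{8 + C}$ ($v{\left(C,N \right)} = C 3 + \frac{N - 3}{C + 8} = 3 C + \frac{-3 + N}{8 + C}$)
$v{\left(68,\left(q{\left(4 \right)} - 5\right) \left(-4\right) \right)} + E{\left(-5,-107 \right)} = \frac{-3 + \left(6 - 5\right) \left(-4\right) + 3 \cdot 68^{2} + 24 \cdot 68}{8 + 68} - 107 = \frac{-3 + 1 \left(-4\right) + 3 \cdot 4624 + 1632}{76} - 107 = \frac{-3 - 4 + 13872 + 1632}{76} - 107 = \frac{1}{76} \cdot 15497 - 107 = \frac{15497}{76} - 107 = \frac{7365}{76}$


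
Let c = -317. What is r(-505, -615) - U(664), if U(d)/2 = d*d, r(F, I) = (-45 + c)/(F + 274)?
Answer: -203693590/231 ≈ -8.8179e+5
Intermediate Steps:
r(F, I) = -362/(274 + F) (r(F, I) = (-45 - 317)/(F + 274) = -362/(274 + F))
U(d) = 2*d² (U(d) = 2*(d*d) = 2*d²)
r(-505, -615) - U(664) = -362/(274 - 505) - 2*664² = -362/(-231) - 2*440896 = -362*(-1/231) - 1*881792 = 362/231 - 881792 = -203693590/231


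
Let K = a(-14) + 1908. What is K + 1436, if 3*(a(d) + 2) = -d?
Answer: 10040/3 ≈ 3346.7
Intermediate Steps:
a(d) = -2 - d/3 (a(d) = -2 + (-d)/3 = -2 - d/3)
K = 5732/3 (K = (-2 - 1/3*(-14)) + 1908 = (-2 + 14/3) + 1908 = 8/3 + 1908 = 5732/3 ≈ 1910.7)
K + 1436 = 5732/3 + 1436 = 10040/3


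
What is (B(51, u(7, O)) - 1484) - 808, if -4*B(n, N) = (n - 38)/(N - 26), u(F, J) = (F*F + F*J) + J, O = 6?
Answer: -650941/284 ≈ -2292.0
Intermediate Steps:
u(F, J) = J + F**2 + F*J (u(F, J) = (F**2 + F*J) + J = J + F**2 + F*J)
B(n, N) = -(-38 + n)/(4*(-26 + N)) (B(n, N) = -(n - 38)/(4*(N - 26)) = -(-38 + n)/(4*(-26 + N)))
(B(51, u(7, O)) - 1484) - 808 = ((38 - 1*51)/(4*(-26 + (6 + 7**2 + 7*6))) - 1484) - 808 = ((38 - 51)/(4*(-26 + (6 + 49 + 42))) - 1484) - 808 = ((1/4)*(-13)/(-26 + 97) - 1484) - 808 = ((1/4)*(-13)/71 - 1484) - 808 = ((1/4)*(1/71)*(-13) - 1484) - 808 = (-13/284 - 1484) - 808 = -421469/284 - 808 = -650941/284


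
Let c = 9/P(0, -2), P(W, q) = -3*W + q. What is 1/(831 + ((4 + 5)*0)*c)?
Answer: 1/831 ≈ 0.0012034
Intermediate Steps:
P(W, q) = q - 3*W
c = -9/2 (c = 9/(-2 - 3*0) = 9/(-2 + 0) = 9/(-2) = 9*(-½) = -9/2 ≈ -4.5000)
1/(831 + ((4 + 5)*0)*c) = 1/(831 + ((4 + 5)*0)*(-9/2)) = 1/(831 + (9*0)*(-9/2)) = 1/(831 + 0*(-9/2)) = 1/(831 + 0) = 1/831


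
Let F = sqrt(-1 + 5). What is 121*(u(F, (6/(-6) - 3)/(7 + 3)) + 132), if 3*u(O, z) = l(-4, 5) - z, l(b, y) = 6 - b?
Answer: 245872/15 ≈ 16391.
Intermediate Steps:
F = 2 (F = sqrt(4) = 2)
u(O, z) = 10/3 - z/3 (u(O, z) = ((6 - 1*(-4)) - z)/3 = ((6 + 4) - z)/3 = (10 - z)/3 = 10/3 - z/3)
121*(u(F, (6/(-6) - 3)/(7 + 3)) + 132) = 121*((10/3 - (6/(-6) - 3)/(3*(7 + 3))) + 132) = 121*((10/3 - (6*(-1/6) - 3)/(3*10)) + 132) = 121*((10/3 - (-1 - 3)/(3*10)) + 132) = 121*((10/3 - (-4)/(3*10)) + 132) = 121*((10/3 - 1/3*(-2/5)) + 132) = 121*((10/3 + 2/15) + 132) = 121*(52/15 + 132) = 121*(2032/15) = 245872/15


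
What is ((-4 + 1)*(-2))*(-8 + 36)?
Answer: 168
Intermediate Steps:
((-4 + 1)*(-2))*(-8 + 36) = -3*(-2)*28 = 6*28 = 168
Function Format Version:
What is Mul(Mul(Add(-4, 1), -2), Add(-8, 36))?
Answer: 168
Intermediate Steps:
Mul(Mul(Add(-4, 1), -2), Add(-8, 36)) = Mul(Mul(-3, -2), 28) = Mul(6, 28) = 168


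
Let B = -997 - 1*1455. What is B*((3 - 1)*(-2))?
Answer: 9808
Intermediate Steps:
B = -2452 (B = -997 - 1455 = -2452)
B*((3 - 1)*(-2)) = -2452*(3 - 1)*(-2) = -4904*(-2) = -2452*(-4) = 9808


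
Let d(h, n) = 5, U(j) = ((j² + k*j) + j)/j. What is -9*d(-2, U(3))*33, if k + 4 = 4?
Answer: -1485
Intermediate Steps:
k = 0 (k = -4 + 4 = 0)
U(j) = (j + j²)/j (U(j) = ((j² + 0*j) + j)/j = ((j² + 0) + j)/j = (j² + j)/j = (j + j²)/j)
-9*d(-2, U(3))*33 = -9*5*33 = -45*33 = -1485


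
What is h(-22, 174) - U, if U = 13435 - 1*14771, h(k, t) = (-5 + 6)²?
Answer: 1337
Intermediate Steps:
h(k, t) = 1 (h(k, t) = 1² = 1)
U = -1336 (U = 13435 - 14771 = -1336)
h(-22, 174) - U = 1 - 1*(-1336) = 1 + 1336 = 1337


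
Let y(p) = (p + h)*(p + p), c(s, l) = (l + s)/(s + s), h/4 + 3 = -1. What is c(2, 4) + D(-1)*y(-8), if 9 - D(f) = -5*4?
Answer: 22275/2 ≈ 11138.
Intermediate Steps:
h = -16 (h = -12 + 4*(-1) = -12 - 4 = -16)
D(f) = 29 (D(f) = 9 - (-5)*4 = 9 - 1*(-20) = 9 + 20 = 29)
c(s, l) = (l + s)/(2*s) (c(s, l) = (l + s)/((2*s)) = (l + s)*(1/(2*s)) = (l + s)/(2*s))
y(p) = 2*p*(-16 + p) (y(p) = (p - 16)*(p + p) = (-16 + p)*(2*p) = 2*p*(-16 + p))
c(2, 4) + D(-1)*y(-8) = (½)*(4 + 2)/2 + 29*(2*(-8)*(-16 - 8)) = (½)*(½)*6 + 29*(2*(-8)*(-24)) = 3/2 + 29*384 = 3/2 + 11136 = 22275/2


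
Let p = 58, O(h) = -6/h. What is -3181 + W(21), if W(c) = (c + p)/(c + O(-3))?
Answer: -73084/23 ≈ -3177.6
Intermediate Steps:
W(c) = (58 + c)/(2 + c) (W(c) = (c + 58)/(c - 6/(-3)) = (58 + c)/(c - 6*(-⅓)) = (58 + c)/(c + 2) = (58 + c)/(2 + c))
-3181 + W(21) = -3181 + (58 + 21)/(2 + 21) = -3181 + 79/23 = -73084/23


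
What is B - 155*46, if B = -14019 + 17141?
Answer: -4008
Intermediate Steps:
B = 3122
B - 155*46 = 3122 - 155*46 = 3122 - 1*7130 = 3122 - 7130 = -4008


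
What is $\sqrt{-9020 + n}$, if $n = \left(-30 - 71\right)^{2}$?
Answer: $\sqrt{1181} \approx 34.366$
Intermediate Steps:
$n = 10201$ ($n = \left(-101\right)^{2} = 10201$)
$\sqrt{-9020 + n} = \sqrt{-9020 + 10201} = \sqrt{1181}$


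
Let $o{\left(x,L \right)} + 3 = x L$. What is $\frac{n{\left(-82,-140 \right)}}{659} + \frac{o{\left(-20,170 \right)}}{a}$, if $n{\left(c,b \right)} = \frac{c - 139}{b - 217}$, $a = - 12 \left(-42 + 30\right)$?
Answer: $- \frac{15697415}{664272} \approx -23.631$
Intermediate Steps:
$a = 144$ ($a = \left(-12\right) \left(-12\right) = 144$)
$n{\left(c,b \right)} = \frac{-139 + c}{-217 + b}$
$o{\left(x,L \right)} = -3 + L x$ ($o{\left(x,L \right)} = -3 + x L = -3 + L x$)
$\frac{n{\left(-82,-140 \right)}}{659} + \frac{o{\left(-20,170 \right)}}{a} = \frac{\frac{1}{-217 - 140} \left(-139 - 82\right)}{659} + \frac{-3 + 170 \left(-20\right)}{144} = \frac{1}{-357} \left(-221\right) \frac{1}{659} + \left(-3 - 3400\right) \frac{1}{144} = \left(- \frac{1}{357}\right) \left(-221\right) \frac{1}{659} - \frac{3403}{144} = \frac{13}{21} \cdot \frac{1}{659} - \frac{3403}{144} = \frac{13}{13839} - \frac{3403}{144} = - \frac{15697415}{664272}$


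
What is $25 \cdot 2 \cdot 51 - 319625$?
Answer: $-317075$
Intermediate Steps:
$25 \cdot 2 \cdot 51 - 319625 = 50 \cdot 51 - 319625 = 2550 - 319625 = -317075$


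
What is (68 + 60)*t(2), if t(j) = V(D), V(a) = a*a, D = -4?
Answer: 2048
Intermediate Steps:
V(a) = a²
t(j) = 16 (t(j) = (-4)² = 16)
(68 + 60)*t(2) = (68 + 60)*16 = 128*16 = 2048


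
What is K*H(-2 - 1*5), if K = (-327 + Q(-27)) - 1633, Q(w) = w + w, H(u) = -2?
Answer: 4028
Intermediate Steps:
Q(w) = 2*w
K = -2014 (K = (-327 + 2*(-27)) - 1633 = (-327 - 54) - 1633 = -381 - 1633 = -2014)
K*H(-2 - 1*5) = -2014*(-2) = 4028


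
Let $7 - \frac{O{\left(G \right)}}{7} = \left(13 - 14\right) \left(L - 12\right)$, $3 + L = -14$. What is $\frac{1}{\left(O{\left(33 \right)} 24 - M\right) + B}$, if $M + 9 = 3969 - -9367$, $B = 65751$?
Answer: $\frac{1}{48728} \approx 2.0522 \cdot 10^{-5}$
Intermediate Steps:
$L = -17$ ($L = -3 - 14 = -17$)
$O{\left(G \right)} = -154$ ($O{\left(G \right)} = 49 - 7 \left(13 - 14\right) \left(-17 - 12\right) = 49 - 7 \left(\left(-1\right) \left(-29\right)\right) = 49 - 203 = -154$)
$M = 13327$ ($M = -9 + \left(3969 - -9367\right) = -9 + \left(3969 + 9367\right) = -9 + 13336 = 13327$)
$\frac{1}{\left(O{\left(33 \right)} 24 - M\right) + B} = \frac{1}{\left(\left(-154\right) 24 - 13327\right) + 65751} = \frac{1}{\left(-3696 - 13327\right) + 65751} = \frac{1}{-17023 + 65751} = \frac{1}{48728}$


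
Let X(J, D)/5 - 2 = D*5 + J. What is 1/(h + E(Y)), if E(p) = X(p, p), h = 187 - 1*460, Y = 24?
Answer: 1/457 ≈ 0.0021882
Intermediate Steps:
X(J, D) = 10 + 5*J + 25*D (X(J, D) = 10 + 5*(D*5 + J) = 10 + 5*(5*D + J) = 10 + 5*(J + 5*D) = 10 + (5*J + 25*D) = 10 + 5*J + 25*D)
h = -273 (h = 187 - 460 = -273)
E(p) = 10 + 30*p (E(p) = 10 + 5*p + 25*p = 10 + 30*p)
1/(h + E(Y)) = 1/(-273 + (10 + 30*24)) = 1/(-273 + (10 + 720)) = 1/(-273 + 730) = 1/457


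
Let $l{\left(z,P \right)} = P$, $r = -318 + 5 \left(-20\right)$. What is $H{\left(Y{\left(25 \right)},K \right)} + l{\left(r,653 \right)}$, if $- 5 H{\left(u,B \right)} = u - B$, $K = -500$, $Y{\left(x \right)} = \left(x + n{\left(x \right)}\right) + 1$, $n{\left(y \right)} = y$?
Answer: $\frac{2714}{5} \approx 542.8$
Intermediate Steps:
$r = -418$ ($r = -318 - 100 = -418$)
$Y{\left(x \right)} = 1 + 2 x$ ($Y{\left(x \right)} = \left(x + x\right) + 1 = 2 x + 1 = 1 + 2 x$)
$H{\left(u,B \right)} = - \frac{u}{5} + \frac{B}{5}$ ($H{\left(u,B \right)} = - \frac{u - B}{5} = - \frac{u}{5} + \frac{B}{5}$)
$H{\left(Y{\left(25 \right)},K \right)} + l{\left(r,653 \right)} = \left(- \frac{1 + 2 \cdot 25}{5} + \frac{1}{5} \left(-500\right)\right) + 653 = \left(- \frac{1 + 50}{5} - 100\right) + 653 = \left(\left(- \frac{1}{5}\right) 51 - 100\right) + 653 = \left(- \frac{51}{5} - 100\right) + 653 = - \frac{551}{5} + 653 = \frac{2714}{5}$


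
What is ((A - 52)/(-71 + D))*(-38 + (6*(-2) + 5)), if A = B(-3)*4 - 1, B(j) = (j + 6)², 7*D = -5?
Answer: -5355/502 ≈ -10.667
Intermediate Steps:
D = -5/7 (D = (⅐)*(-5) = -5/7 ≈ -0.71429)
B(j) = (6 + j)²
A = 35 (A = (6 - 3)²*4 - 1 = 3²*4 - 1 = 9*4 - 1 = 36 - 1 = 35)
((A - 52)/(-71 + D))*(-38 + (6*(-2) + 5)) = ((35 - 52)/(-71 - 5/7))*(-38 + (6*(-2) + 5)) = (-17/(-502/7))*(-38 + (-12 + 5)) = (-17*(-7/502))*(-38 - 7) = (119/502)*(-45) = -5355/502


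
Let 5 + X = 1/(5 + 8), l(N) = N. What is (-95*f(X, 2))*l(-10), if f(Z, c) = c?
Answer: 1900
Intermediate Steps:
X = -64/13 (X = -5 + 1/(5 + 8) = -5 + 1/13 = -64/13 ≈ -4.9231)
(-95*f(X, 2))*l(-10) = -95*2*(-10) = -190*(-10) = 1900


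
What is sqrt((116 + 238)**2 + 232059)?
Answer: 5*sqrt(14295) ≈ 597.81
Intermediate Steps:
sqrt((116 + 238)**2 + 232059) = sqrt(354**2 + 232059) = sqrt(125316 + 232059) = sqrt(357375) = 5*sqrt(14295)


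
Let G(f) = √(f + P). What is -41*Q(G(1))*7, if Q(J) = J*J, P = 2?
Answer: -861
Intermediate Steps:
G(f) = √(2 + f) (G(f) = √(f + 2) = √(2 + f))
Q(J) = J²
-41*Q(G(1))*7 = -41*(√(2 + 1))²*7 = -41*(√3)²*7 = -41*3*7 = -123*7 = -861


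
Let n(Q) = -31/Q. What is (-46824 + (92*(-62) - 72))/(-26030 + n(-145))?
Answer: 7627000/3774319 ≈ 2.0208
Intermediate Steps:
(-46824 + (92*(-62) - 72))/(-26030 + n(-145)) = (-46824 + (92*(-62) - 72))/(-26030 - 31/(-145)) = (-46824 + (-5704 - 72))/(-26030 - 31*(-1/145)) = (-46824 - 5776)/(-26030 + 31/145) = -52600/(-3774319/145) = -52600*(-145/3774319) = 7627000/3774319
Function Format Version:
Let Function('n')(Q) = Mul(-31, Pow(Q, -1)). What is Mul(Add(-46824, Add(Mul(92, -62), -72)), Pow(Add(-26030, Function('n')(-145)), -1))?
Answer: Rational(7627000, 3774319) ≈ 2.0208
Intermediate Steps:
Mul(Add(-46824, Add(Mul(92, -62), -72)), Pow(Add(-26030, Function('n')(-145)), -1)) = Mul(Add(-46824, Add(Mul(92, -62), -72)), Pow(Add(-26030, Mul(-31, Pow(-145, -1))), -1)) = Mul(Add(-46824, Add(-5704, -72)), Pow(Add(-26030, Mul(-31, Rational(-1, 145))), -1)) = Mul(Add(-46824, -5776), Pow(Add(-26030, Rational(31, 145)), -1)) = Mul(-52600, Pow(Rational(-3774319, 145), -1)) = Mul(-52600, Rational(-145, 3774319)) = Rational(7627000, 3774319)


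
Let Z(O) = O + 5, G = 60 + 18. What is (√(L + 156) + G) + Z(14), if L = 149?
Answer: 97 + √305 ≈ 114.46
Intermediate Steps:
G = 78
Z(O) = 5 + O
(√(L + 156) + G) + Z(14) = (√(149 + 156) + 78) + (5 + 14) = (√305 + 78) + 19 = (78 + √305) + 19 = 97 + √305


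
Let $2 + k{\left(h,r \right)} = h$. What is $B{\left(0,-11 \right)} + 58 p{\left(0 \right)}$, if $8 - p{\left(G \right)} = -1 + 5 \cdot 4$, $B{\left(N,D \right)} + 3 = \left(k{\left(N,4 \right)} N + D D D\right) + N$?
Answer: $-1972$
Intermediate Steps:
$k{\left(h,r \right)} = -2 + h$
$B{\left(N,D \right)} = -3 + N + D^{3} + N \left(-2 + N\right)$ ($B{\left(N,D \right)} = -3 + \left(\left(\left(-2 + N\right) N + D D D\right) + N\right) = -3 + \left(\left(N \left(-2 + N\right) + D^{2} D\right) + N\right) = -3 + \left(\left(N \left(-2 + N\right) + D^{3}\right) + N\right) = -3 + \left(\left(D^{3} + N \left(-2 + N\right)\right) + N\right) = -3 + \left(N + D^{3} + N \left(-2 + N\right)\right) = -3 + N + D^{3} + N \left(-2 + N\right)$)
$p{\left(G \right)} = -11$ ($p{\left(G \right)} = 8 - \left(-1 + 5 \cdot 4\right) = 8 - \left(-1 + 20\right) = 8 - 19 = -11$)
$B{\left(0,-11 \right)} + 58 p{\left(0 \right)} = \left(-3 + \left(-11\right)^{3} + 0^{2} - 0\right) + 58 \left(-11\right) = \left(-3 - 1331 + 0 + 0\right) - 638 = -1334 - 638 = -1972$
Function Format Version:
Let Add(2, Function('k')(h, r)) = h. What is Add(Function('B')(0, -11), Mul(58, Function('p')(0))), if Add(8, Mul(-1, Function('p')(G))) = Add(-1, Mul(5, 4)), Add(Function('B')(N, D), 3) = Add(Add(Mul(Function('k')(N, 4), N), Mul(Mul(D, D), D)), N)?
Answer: -1972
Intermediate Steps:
Function('k')(h, r) = Add(-2, h)
Function('B')(N, D) = Add(-3, N, Pow(D, 3), Mul(N, Add(-2, N))) (Function('B')(N, D) = Add(-3, Add(Add(Mul(Add(-2, N), N), Mul(Mul(D, D), D)), N)) = Add(-3, Add(Add(Mul(N, Add(-2, N)), Mul(Pow(D, 2), D)), N)) = Add(-3, Add(Add(Mul(N, Add(-2, N)), Pow(D, 3)), N)) = Add(-3, Add(Add(Pow(D, 3), Mul(N, Add(-2, N))), N)) = Add(-3, Add(N, Pow(D, 3), Mul(N, Add(-2, N)))) = Add(-3, N, Pow(D, 3), Mul(N, Add(-2, N))))
Function('p')(G) = -11 (Function('p')(G) = Add(8, Mul(-1, Add(-1, Mul(5, 4)))) = Add(8, Mul(-1, Add(-1, 20))) = Add(8, Mul(-1, 19)) = Add(8, -19) = -11)
Add(Function('B')(0, -11), Mul(58, Function('p')(0))) = Add(Add(-3, Pow(-11, 3), Pow(0, 2), Mul(-1, 0)), Mul(58, -11)) = Add(Add(-3, -1331, 0, 0), -638) = Add(-1334, -638) = -1972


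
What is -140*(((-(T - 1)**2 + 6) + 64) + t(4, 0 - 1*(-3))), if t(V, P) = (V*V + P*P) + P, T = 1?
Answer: -13720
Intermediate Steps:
t(V, P) = P + P**2 + V**2 (t(V, P) = (V**2 + P**2) + P = (P**2 + V**2) + P = P + P**2 + V**2)
-140*(((-(T - 1)**2 + 6) + 64) + t(4, 0 - 1*(-3))) = -140*(((-(1 - 1)**2 + 6) + 64) + ((0 - 1*(-3)) + (0 - 1*(-3))**2 + 4**2)) = -140*(((-1*0**2 + 6) + 64) + ((0 + 3) + (0 + 3)**2 + 16)) = -140*(((-1*0 + 6) + 64) + (3 + 3**2 + 16)) = -140*(((0 + 6) + 64) + (3 + 9 + 16)) = -140*((6 + 64) + 28) = -140*(70 + 28) = -140*98 = -13720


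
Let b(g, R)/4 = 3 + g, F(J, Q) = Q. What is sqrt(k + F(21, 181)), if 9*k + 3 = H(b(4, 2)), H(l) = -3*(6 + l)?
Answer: 2*sqrt(381)/3 ≈ 13.013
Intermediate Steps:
b(g, R) = 12 + 4*g (b(g, R) = 4*(3 + g) = 12 + 4*g)
H(l) = -18 - 3*l
k = -35/3 (k = -1/3 + (-18 - 3*(12 + 4*4))/9 = -1/3 + (-18 - 3*(12 + 16))/9 = -1/3 + (-18 - 3*28)/9 = -1/3 + (-18 - 84)/9 = -1/3 + (1/9)*(-102) = -1/3 - 34/3 = -35/3 ≈ -11.667)
sqrt(k + F(21, 181)) = sqrt(-35/3 + 181) = sqrt(508/3) = 2*sqrt(381)/3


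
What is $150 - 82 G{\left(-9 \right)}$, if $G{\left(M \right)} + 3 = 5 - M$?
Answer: $-752$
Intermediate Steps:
$G{\left(M \right)} = 2 - M$ ($G{\left(M \right)} = -3 - \left(-5 + M\right) = 2 - M$)
$150 - 82 G{\left(-9 \right)} = 150 - 82 \left(2 - -9\right) = 150 - 82 \left(2 + 9\right) = 150 - 902 = -752$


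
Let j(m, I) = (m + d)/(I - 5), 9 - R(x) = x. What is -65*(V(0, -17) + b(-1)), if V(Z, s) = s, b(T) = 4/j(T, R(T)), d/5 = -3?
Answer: 4745/4 ≈ 1186.3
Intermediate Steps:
d = -15 (d = 5*(-3) = -15)
R(x) = 9 - x
j(m, I) = (-15 + m)/(-5 + I) (j(m, I) = (m - 15)/(I - 5) = (-15 + m)/(-5 + I))
b(T) = 4*(4 - T)/(-15 + T) (b(T) = 4/(((-15 + T)/(-5 + (9 - T)))) = 4/(((-15 + T)/(4 - T))) = 4*((4 - T)/(-15 + T)) = 4*(4 - T)/(-15 + T))
-65*(V(0, -17) + b(-1)) = -65*(-17 + 4*(4 - 1*(-1))/(-15 - 1)) = -65*(-17 + 4*(4 + 1)/(-16)) = -65*(-17 + 4*(-1/16)*5) = -65*(-17 - 5/4) = -65*(-73/4) = 4745/4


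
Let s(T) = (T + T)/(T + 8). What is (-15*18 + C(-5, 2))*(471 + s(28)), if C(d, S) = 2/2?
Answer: -1144057/9 ≈ -1.2712e+5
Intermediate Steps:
C(d, S) = 1 (C(d, S) = 2*(½) = 1)
s(T) = 2*T/(8 + T) (s(T) = (2*T)/(8 + T) = 2*T/(8 + T))
(-15*18 + C(-5, 2))*(471 + s(28)) = (-15*18 + 1)*(471 + 2*28/(8 + 28)) = (-270 + 1)*(471 + 2*28/36) = -269*(471 + 2*28*(1/36)) = -269*(471 + 14/9) = -269*4253/9 = -1144057/9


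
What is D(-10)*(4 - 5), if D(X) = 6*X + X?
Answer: 70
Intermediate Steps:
D(X) = 7*X
D(-10)*(4 - 5) = (7*(-10))*(4 - 5) = -70*(-1) = 70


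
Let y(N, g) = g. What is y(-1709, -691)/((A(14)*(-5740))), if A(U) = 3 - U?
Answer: -691/63140 ≈ -0.010944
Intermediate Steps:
y(-1709, -691)/((A(14)*(-5740))) = -691*(-1/(5740*(3 - 1*14))) = -691*(-1/(5740*(3 - 14))) = -691/((-11*(-5740))) = -691/63140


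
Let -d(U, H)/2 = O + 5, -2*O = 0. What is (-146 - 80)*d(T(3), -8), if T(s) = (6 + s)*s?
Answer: 2260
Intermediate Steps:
O = 0 (O = -½*0 = 0)
T(s) = s*(6 + s)
d(U, H) = -10 (d(U, H) = -2*(0 + 5) = -2*5 = -10)
(-146 - 80)*d(T(3), -8) = (-146 - 80)*(-10) = -226*(-10) = 2260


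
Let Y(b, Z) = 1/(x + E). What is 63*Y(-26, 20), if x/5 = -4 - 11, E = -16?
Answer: -9/13 ≈ -0.69231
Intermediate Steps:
x = -75 (x = 5*(-4 - 11) = 5*(-15) = -75)
Y(b, Z) = -1/91 (Y(b, Z) = 1/(-75 - 16) = 1/(-91) = -1/91)
63*Y(-26, 20) = 63*(-1/91) = -9/13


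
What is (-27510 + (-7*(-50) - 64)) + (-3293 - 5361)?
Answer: -35878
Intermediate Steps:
(-27510 + (-7*(-50) - 64)) + (-3293 - 5361) = (-27510 + (350 - 64)) - 8654 = (-27510 + 286) - 8654 = -27224 - 8654 = -35878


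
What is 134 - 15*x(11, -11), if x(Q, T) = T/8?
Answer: 1237/8 ≈ 154.63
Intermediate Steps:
x(Q, T) = T/8 (x(Q, T) = T*(⅛) = T/8)
134 - 15*x(11, -11) = 134 - 15*(-11)/8 = 134 - 15*(-11/8) = 134 + 165/8 = 1237/8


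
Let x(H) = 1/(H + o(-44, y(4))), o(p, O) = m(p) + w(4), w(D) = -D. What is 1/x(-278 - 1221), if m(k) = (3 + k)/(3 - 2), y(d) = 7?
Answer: -1544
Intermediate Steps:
m(k) = 3 + k (m(k) = (3 + k)/1 = (3 + k)*1 = 3 + k)
o(p, O) = -1 + p (o(p, O) = (3 + p) - 1*4 = (3 + p) - 4 = -1 + p)
x(H) = 1/(-45 + H) (x(H) = 1/(H + (-1 - 44)) = 1/(H - 45) = 1/(-45 + H))
1/x(-278 - 1221) = 1/(1/(-45 + (-278 - 1221))) = 1/(1/(-45 - 1499)) = 1/(1/(-1544)) = 1/(-1/1544) = -1544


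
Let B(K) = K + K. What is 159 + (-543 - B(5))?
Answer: -394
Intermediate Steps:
B(K) = 2*K
159 + (-543 - B(5)) = 159 + (-543 - 2*5) = 159 + (-543 - 1*10) = 159 + (-543 - 10) = 159 - 553 = -394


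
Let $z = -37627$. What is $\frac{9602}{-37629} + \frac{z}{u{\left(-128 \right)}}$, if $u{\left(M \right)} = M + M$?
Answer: $\frac{1413408271}{9633024} \approx 146.73$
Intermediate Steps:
$u{\left(M \right)} = 2 M$
$\frac{9602}{-37629} + \frac{z}{u{\left(-128 \right)}} = \frac{9602}{-37629} - \frac{37627}{2 \left(-128\right)} = 9602 \left(- \frac{1}{37629}\right) - \frac{37627}{-256} = - \frac{9602}{37629} - - \frac{37627}{256} = - \frac{9602}{37629} + \frac{37627}{256} = \frac{1413408271}{9633024}$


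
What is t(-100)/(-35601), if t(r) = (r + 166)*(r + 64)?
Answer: 792/11867 ≈ 0.066740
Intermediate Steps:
t(r) = (64 + r)*(166 + r) (t(r) = (166 + r)*(64 + r) = (64 + r)*(166 + r))
t(-100)/(-35601) = (10624 + (-100)**2 + 230*(-100))/(-35601) = (10624 + 10000 - 23000)*(-1/35601) = -2376*(-1/35601) = 792/11867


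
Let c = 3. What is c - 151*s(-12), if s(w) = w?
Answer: 1815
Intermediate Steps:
c - 151*s(-12) = 3 - 151*(-12) = 3 + 1812 = 1815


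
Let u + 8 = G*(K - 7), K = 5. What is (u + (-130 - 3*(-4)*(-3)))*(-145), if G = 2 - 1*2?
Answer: 25230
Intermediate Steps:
G = 0 (G = 2 - 2 = 0)
u = -8 (u = -8 + 0*(5 - 7) = -8 + 0*(-2) = -8 + 0 = -8)
(u + (-130 - 3*(-4)*(-3)))*(-145) = (-8 + (-130 - 3*(-4)*(-3)))*(-145) = (-8 + (-130 - (-12)*(-3)))*(-145) = (-8 + (-130 - 1*36))*(-145) = (-8 + (-130 - 36))*(-145) = (-8 - 166)*(-145) = -174*(-145) = 25230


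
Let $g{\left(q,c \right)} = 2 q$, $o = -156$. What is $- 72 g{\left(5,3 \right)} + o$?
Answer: $-876$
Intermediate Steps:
$- 72 g{\left(5,3 \right)} + o = - 72 \cdot 2 \cdot 5 - 156 = \left(-72\right) 10 - 156 = -720 - 156 = -876$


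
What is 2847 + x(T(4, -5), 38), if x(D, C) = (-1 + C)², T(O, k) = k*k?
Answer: 4216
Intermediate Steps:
T(O, k) = k²
2847 + x(T(4, -5), 38) = 2847 + (-1 + 38)² = 2847 + 37² = 2847 + 1369 = 4216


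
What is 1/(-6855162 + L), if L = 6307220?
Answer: -1/547942 ≈ -1.8250e-6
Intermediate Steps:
1/(-6855162 + L) = 1/(-6855162 + 6307220) = 1/(-547942) = -1/547942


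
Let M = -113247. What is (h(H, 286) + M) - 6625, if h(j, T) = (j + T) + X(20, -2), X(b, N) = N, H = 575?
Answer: -119013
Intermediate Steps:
h(j, T) = -2 + T + j (h(j, T) = (j + T) - 2 = (T + j) - 2 = -2 + T + j)
(h(H, 286) + M) - 6625 = ((-2 + 286 + 575) - 113247) - 6625 = (859 - 113247) - 6625 = -112388 - 6625 = -119013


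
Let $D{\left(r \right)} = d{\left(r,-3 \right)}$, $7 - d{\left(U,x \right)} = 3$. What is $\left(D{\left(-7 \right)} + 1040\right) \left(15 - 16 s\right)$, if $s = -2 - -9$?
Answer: $-101268$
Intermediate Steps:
$d{\left(U,x \right)} = 4$ ($d{\left(U,x \right)} = 7 - 3 = 4$)
$s = 7$ ($s = -2 + 9 = 7$)
$D{\left(r \right)} = 4$
$\left(D{\left(-7 \right)} + 1040\right) \left(15 - 16 s\right) = \left(4 + 1040\right) \left(15 - 112\right) = 1044 \left(15 - 112\right) = 1044 \left(-97\right) = -101268$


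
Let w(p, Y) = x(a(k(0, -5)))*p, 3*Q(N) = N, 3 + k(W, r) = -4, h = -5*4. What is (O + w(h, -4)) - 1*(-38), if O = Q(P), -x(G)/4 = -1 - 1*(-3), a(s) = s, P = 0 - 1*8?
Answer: 586/3 ≈ 195.33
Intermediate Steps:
h = -20
P = -8 (P = 0 - 8 = -8)
k(W, r) = -7 (k(W, r) = -3 - 4 = -7)
Q(N) = N/3
x(G) = -8 (x(G) = -4*(-1 - 1*(-3)) = -4*(-1 + 3) = -4*2 = -8)
w(p, Y) = -8*p
O = -8/3 (O = (⅓)*(-8) = -8/3 ≈ -2.6667)
(O + w(h, -4)) - 1*(-38) = (-8/3 - 8*(-20)) - 1*(-38) = (-8/3 + 160) + 38 = 472/3 + 38 = 586/3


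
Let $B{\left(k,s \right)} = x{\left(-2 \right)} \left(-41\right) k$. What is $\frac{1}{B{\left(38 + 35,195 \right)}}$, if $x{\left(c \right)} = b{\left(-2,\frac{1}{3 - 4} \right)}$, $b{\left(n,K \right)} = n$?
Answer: $\frac{1}{5986} \approx 0.00016706$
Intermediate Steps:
$x{\left(c \right)} = -2$
$B{\left(k,s \right)} = 82 k$ ($B{\left(k,s \right)} = \left(-2\right) \left(-41\right) k = 82 k$)
$\frac{1}{B{\left(38 + 35,195 \right)}} = \frac{1}{82 \left(38 + 35\right)} = \frac{1}{82 \cdot 73} = \frac{1}{5986}$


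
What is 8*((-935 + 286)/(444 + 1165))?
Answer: -5192/1609 ≈ -3.2268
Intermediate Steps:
8*((-935 + 286)/(444 + 1165)) = 8*(-649/1609) = -5192/1609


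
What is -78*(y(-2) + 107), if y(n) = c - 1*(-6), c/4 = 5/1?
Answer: -10374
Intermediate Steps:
c = 20 (c = 4*(5/1) = 4*(5*1) = 4*5 = 20)
y(n) = 26 (y(n) = 20 - 1*(-6) = 20 + 6 = 26)
-78*(y(-2) + 107) = -78*(26 + 107) = -78*133 = -10374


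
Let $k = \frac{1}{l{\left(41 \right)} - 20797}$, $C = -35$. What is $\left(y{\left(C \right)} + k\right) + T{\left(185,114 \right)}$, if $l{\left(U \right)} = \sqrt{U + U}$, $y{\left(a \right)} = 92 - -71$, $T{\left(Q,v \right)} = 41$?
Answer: $\frac{88233065111}{432515127} - \frac{\sqrt{82}}{432515127} \approx 204.0$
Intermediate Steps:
$y{\left(a \right)} = 163$ ($y{\left(a \right)} = 92 + 71 = 163$)
$l{\left(U \right)} = \sqrt{2} \sqrt{U}$ ($l{\left(U \right)} = \sqrt{2 U} = \sqrt{2} \sqrt{U}$)
$k = \frac{1}{-20797 + \sqrt{82}}$ ($k = \frac{1}{\sqrt{2} \sqrt{41} - 20797} = \frac{1}{\sqrt{82} - 20797} = \frac{1}{-20797 + \sqrt{82}} \approx -4.8105 \cdot 10^{-5}$)
$\left(y{\left(C \right)} + k\right) + T{\left(185,114 \right)} = \left(163 - \left(\frac{20797}{432515127} + \frac{\sqrt{82}}{432515127}\right)\right) + 41 = \left(\frac{70499944904}{432515127} - \frac{\sqrt{82}}{432515127}\right) + 41 = \frac{88233065111}{432515127} - \frac{\sqrt{82}}{432515127}$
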